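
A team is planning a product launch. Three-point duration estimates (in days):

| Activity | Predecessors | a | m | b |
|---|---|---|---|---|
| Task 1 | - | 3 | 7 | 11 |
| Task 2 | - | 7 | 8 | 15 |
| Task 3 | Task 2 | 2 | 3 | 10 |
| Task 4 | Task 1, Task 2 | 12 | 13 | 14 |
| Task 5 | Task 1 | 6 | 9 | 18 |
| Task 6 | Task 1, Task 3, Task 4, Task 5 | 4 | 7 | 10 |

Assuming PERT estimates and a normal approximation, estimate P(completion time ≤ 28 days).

te_Task 1 = (3 + 4·7 + 11)/6 = 42/6 = 7; σ²_Task 1 = ((11−3)/6)² = 1.778
te_Task 2 = (7 + 4·8 + 15)/6 = 54/6 = 9; σ²_Task 2 = ((15−7)/6)² = 1.778
te_Task 3 = (2 + 4·3 + 10)/6 = 24/6 = 4; σ²_Task 3 = ((10−2)/6)² = 1.778
te_Task 4 = (12 + 4·13 + 14)/6 = 78/6 = 13; σ²_Task 4 = ((14−12)/6)² = 0.111
te_Task 5 = (6 + 4·9 + 18)/6 = 60/6 = 10; σ²_Task 5 = ((18−6)/6)² = 4.000
te_Task 6 = (4 + 4·7 + 10)/6 = 42/6 = 7; σ²_Task 6 = ((10−4)/6)² = 1.000

Forward pass:
ES_Task 1 = 0; EF_Task 1 = 7
ES_Task 2 = 0; EF_Task 2 = 9
ES_Task 3 = 9; EF_Task 3 = 9+4 = 13
ES_Task 4 = max(EF_Task 1=7, EF_Task 2=9) = 9; EF_Task 4 = 9+13 = 22
ES_Task 5 = 7; EF_Task 5 = 7+10 = 17
ES_Task 6 = max(EF_Task 1=7, EF_Task 3=13, EF_Task 4=22, EF_Task 5=17) = 22; EF_Task 6 = 22+7 = 29
Expected project duration μ = 29 days. Critical path: Task 2 → Task 4 → Task 6.

Variance along critical path = 1.778 + 0.111 + 1.000 = 2.889; σ = √2.889 = 1.700 days.
Z = (28 − 29) / 1.700 = -0.588
P(T ≤ 28) = Φ(-0.588) ≈ 0.278

0.278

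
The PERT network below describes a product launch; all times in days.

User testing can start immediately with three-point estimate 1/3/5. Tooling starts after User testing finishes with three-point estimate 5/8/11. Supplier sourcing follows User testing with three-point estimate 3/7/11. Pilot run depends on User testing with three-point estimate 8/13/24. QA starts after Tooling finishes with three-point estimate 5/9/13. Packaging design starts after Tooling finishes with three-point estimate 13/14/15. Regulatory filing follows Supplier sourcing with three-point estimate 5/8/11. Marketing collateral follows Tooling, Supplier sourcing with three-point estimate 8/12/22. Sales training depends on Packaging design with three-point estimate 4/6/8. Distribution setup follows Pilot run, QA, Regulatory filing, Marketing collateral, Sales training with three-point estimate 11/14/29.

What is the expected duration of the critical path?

47 days

te_User testing = (1 + 4·3 + 5)/6 = 18/6 = 3
te_Tooling = (5 + 4·8 + 11)/6 = 48/6 = 8
te_Supplier sourcing = (3 + 4·7 + 11)/6 = 42/6 = 7
te_Pilot run = (8 + 4·13 + 24)/6 = 84/6 = 14
te_QA = (5 + 4·9 + 13)/6 = 54/6 = 9
te_Packaging design = (13 + 4·14 + 15)/6 = 84/6 = 14
te_Regulatory filing = (5 + 4·8 + 11)/6 = 48/6 = 8
te_Marketing collateral = (8 + 4·12 + 22)/6 = 78/6 = 13
te_Sales training = (4 + 4·6 + 8)/6 = 36/6 = 6
te_Distribution setup = (11 + 4·14 + 29)/6 = 96/6 = 16

Forward pass:
ES_User testing = 0; EF_User testing = 3
ES_Tooling = 3; EF_Tooling = 3+8 = 11
ES_Supplier sourcing = 3; EF_Supplier sourcing = 3+7 = 10
ES_Pilot run = 3; EF_Pilot run = 3+14 = 17
ES_QA = 11; EF_QA = 11+9 = 20
ES_Packaging design = 11; EF_Packaging design = 11+14 = 25
ES_Regulatory filing = 10; EF_Regulatory filing = 10+8 = 18
ES_Marketing collateral = max(EF_Tooling=11, EF_Supplier sourcing=10) = 11; EF_Marketing collateral = 11+13 = 24
ES_Sales training = 25; EF_Sales training = 25+6 = 31
ES_Distribution setup = max(EF_Pilot run=17, EF_QA=20, EF_Regulatory filing=18, EF_Marketing collateral=24, EF_Sales training=31) = 31; EF_Distribution setup = 31+16 = 47
Expected project duration μ = 47 days. Critical path: User testing → Tooling → Packaging design → Sales training → Distribution setup.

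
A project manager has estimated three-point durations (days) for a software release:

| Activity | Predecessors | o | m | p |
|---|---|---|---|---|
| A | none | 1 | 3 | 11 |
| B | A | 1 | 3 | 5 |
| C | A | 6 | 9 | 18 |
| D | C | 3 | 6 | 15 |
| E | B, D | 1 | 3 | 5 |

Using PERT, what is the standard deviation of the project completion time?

3.35 days

te_A = (1 + 4·3 + 11)/6 = 24/6 = 4; σ²_A = ((11−1)/6)² = 2.778
te_B = (1 + 4·3 + 5)/6 = 18/6 = 3; σ²_B = ((5−1)/6)² = 0.444
te_C = (6 + 4·9 + 18)/6 = 60/6 = 10; σ²_C = ((18−6)/6)² = 4.000
te_D = (3 + 4·6 + 15)/6 = 42/6 = 7; σ²_D = ((15−3)/6)² = 4.000
te_E = (1 + 4·3 + 5)/6 = 18/6 = 3; σ²_E = ((5−1)/6)² = 0.444

Forward pass:
ES_A = 0; EF_A = 4
ES_B = 4; EF_B = 4+3 = 7
ES_C = 4; EF_C = 4+10 = 14
ES_D = 14; EF_D = 14+7 = 21
ES_E = max(EF_B=7, EF_D=21) = 21; EF_E = 21+3 = 24
Expected project duration μ = 24 days. Critical path: A → C → D → E.

Variance along critical path = 2.778 + 4.000 + 4.000 + 0.444 = 11.222
σ = √11.222 = 3.350 days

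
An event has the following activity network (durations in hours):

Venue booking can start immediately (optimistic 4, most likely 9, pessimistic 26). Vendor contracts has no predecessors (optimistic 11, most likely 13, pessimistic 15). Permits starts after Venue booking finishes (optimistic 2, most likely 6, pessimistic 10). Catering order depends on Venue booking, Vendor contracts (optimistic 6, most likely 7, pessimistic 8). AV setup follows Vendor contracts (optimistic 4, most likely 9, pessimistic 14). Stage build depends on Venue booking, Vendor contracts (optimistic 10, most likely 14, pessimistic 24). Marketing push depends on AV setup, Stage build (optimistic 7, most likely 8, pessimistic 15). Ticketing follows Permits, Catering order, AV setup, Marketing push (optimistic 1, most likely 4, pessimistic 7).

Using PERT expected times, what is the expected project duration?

41 hours

te_Venue booking = (4 + 4·9 + 26)/6 = 66/6 = 11
te_Vendor contracts = (11 + 4·13 + 15)/6 = 78/6 = 13
te_Permits = (2 + 4·6 + 10)/6 = 36/6 = 6
te_Catering order = (6 + 4·7 + 8)/6 = 42/6 = 7
te_AV setup = (4 + 4·9 + 14)/6 = 54/6 = 9
te_Stage build = (10 + 4·14 + 24)/6 = 90/6 = 15
te_Marketing push = (7 + 4·8 + 15)/6 = 54/6 = 9
te_Ticketing = (1 + 4·4 + 7)/6 = 24/6 = 4

Forward pass:
ES_Venue booking = 0; EF_Venue booking = 11
ES_Vendor contracts = 0; EF_Vendor contracts = 13
ES_Permits = 11; EF_Permits = 11+6 = 17
ES_Catering order = max(EF_Venue booking=11, EF_Vendor contracts=13) = 13; EF_Catering order = 13+7 = 20
ES_AV setup = 13; EF_AV setup = 13+9 = 22
ES_Stage build = max(EF_Venue booking=11, EF_Vendor contracts=13) = 13; EF_Stage build = 13+15 = 28
ES_Marketing push = max(EF_AV setup=22, EF_Stage build=28) = 28; EF_Marketing push = 28+9 = 37
ES_Ticketing = max(EF_Permits=17, EF_Catering order=20, EF_AV setup=22, EF_Marketing push=37) = 37; EF_Ticketing = 37+4 = 41
Expected project duration μ = 41 hours. Critical path: Vendor contracts → Stage build → Marketing push → Ticketing.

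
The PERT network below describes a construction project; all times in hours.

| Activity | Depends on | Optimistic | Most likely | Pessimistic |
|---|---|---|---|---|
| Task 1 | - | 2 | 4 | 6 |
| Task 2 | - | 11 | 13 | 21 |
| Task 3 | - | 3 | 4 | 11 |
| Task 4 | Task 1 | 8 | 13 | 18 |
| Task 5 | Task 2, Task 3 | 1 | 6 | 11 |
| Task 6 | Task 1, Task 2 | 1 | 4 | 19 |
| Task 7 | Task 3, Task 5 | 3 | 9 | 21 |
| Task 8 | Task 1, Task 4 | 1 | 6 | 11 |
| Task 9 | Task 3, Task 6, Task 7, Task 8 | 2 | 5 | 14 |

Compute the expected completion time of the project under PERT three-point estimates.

36 hours

te_Task 1 = (2 + 4·4 + 6)/6 = 24/6 = 4
te_Task 2 = (11 + 4·13 + 21)/6 = 84/6 = 14
te_Task 3 = (3 + 4·4 + 11)/6 = 30/6 = 5
te_Task 4 = (8 + 4·13 + 18)/6 = 78/6 = 13
te_Task 5 = (1 + 4·6 + 11)/6 = 36/6 = 6
te_Task 6 = (1 + 4·4 + 19)/6 = 36/6 = 6
te_Task 7 = (3 + 4·9 + 21)/6 = 60/6 = 10
te_Task 8 = (1 + 4·6 + 11)/6 = 36/6 = 6
te_Task 9 = (2 + 4·5 + 14)/6 = 36/6 = 6

Forward pass:
ES_Task 1 = 0; EF_Task 1 = 4
ES_Task 2 = 0; EF_Task 2 = 14
ES_Task 3 = 0; EF_Task 3 = 5
ES_Task 4 = 4; EF_Task 4 = 4+13 = 17
ES_Task 5 = max(EF_Task 2=14, EF_Task 3=5) = 14; EF_Task 5 = 14+6 = 20
ES_Task 6 = max(EF_Task 1=4, EF_Task 2=14) = 14; EF_Task 6 = 14+6 = 20
ES_Task 7 = max(EF_Task 3=5, EF_Task 5=20) = 20; EF_Task 7 = 20+10 = 30
ES_Task 8 = max(EF_Task 1=4, EF_Task 4=17) = 17; EF_Task 8 = 17+6 = 23
ES_Task 9 = max(EF_Task 3=5, EF_Task 6=20, EF_Task 7=30, EF_Task 8=23) = 30; EF_Task 9 = 30+6 = 36
Expected project duration μ = 36 hours. Critical path: Task 2 → Task 5 → Task 7 → Task 9.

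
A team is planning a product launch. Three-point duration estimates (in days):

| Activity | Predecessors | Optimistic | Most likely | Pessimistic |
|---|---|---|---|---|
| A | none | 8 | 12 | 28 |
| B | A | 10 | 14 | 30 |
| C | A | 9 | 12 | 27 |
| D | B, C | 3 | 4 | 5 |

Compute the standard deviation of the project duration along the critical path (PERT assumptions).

te_A = (8 + 4·12 + 28)/6 = 84/6 = 14; σ²_A = ((28−8)/6)² = 11.111
te_B = (10 + 4·14 + 30)/6 = 96/6 = 16; σ²_B = ((30−10)/6)² = 11.111
te_C = (9 + 4·12 + 27)/6 = 84/6 = 14; σ²_C = ((27−9)/6)² = 9.000
te_D = (3 + 4·4 + 5)/6 = 24/6 = 4; σ²_D = ((5−3)/6)² = 0.111

Forward pass:
ES_A = 0; EF_A = 14
ES_B = 14; EF_B = 14+16 = 30
ES_C = 14; EF_C = 14+14 = 28
ES_D = max(EF_B=30, EF_C=28) = 30; EF_D = 30+4 = 34
Expected project duration μ = 34 days. Critical path: A → B → D.

Variance along critical path = 11.111 + 11.111 + 0.111 = 22.333
σ = √22.333 = 4.726 days

4.73 days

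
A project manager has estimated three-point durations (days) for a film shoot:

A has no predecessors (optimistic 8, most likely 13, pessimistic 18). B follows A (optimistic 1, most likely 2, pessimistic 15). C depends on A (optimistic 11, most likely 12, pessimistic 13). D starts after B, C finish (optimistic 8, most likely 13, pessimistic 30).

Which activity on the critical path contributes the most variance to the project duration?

te_A = (8 + 4·13 + 18)/6 = 78/6 = 13; σ²_A = ((18−8)/6)² = 2.778
te_B = (1 + 4·2 + 15)/6 = 24/6 = 4; σ²_B = ((15−1)/6)² = 5.444
te_C = (11 + 4·12 + 13)/6 = 72/6 = 12; σ²_C = ((13−11)/6)² = 0.111
te_D = (8 + 4·13 + 30)/6 = 90/6 = 15; σ²_D = ((30−8)/6)² = 13.444

Forward pass:
ES_A = 0; EF_A = 13
ES_B = 13; EF_B = 13+4 = 17
ES_C = 13; EF_C = 13+12 = 25
ES_D = max(EF_B=17, EF_C=25) = 25; EF_D = 25+15 = 40
Expected project duration μ = 40 days. Critical path: A → C → D.

Variances on critical path: σ²_A=2.778, σ²_C=0.111, σ²_D=13.444.
Largest is σ²_D = 13.444.

D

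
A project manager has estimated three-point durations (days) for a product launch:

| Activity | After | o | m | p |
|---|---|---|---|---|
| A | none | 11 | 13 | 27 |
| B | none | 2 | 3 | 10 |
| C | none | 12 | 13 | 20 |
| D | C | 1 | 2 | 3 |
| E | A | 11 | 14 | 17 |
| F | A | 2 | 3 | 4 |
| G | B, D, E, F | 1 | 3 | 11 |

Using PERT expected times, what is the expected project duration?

33 days

te_A = (11 + 4·13 + 27)/6 = 90/6 = 15
te_B = (2 + 4·3 + 10)/6 = 24/6 = 4
te_C = (12 + 4·13 + 20)/6 = 84/6 = 14
te_D = (1 + 4·2 + 3)/6 = 12/6 = 2
te_E = (11 + 4·14 + 17)/6 = 84/6 = 14
te_F = (2 + 4·3 + 4)/6 = 18/6 = 3
te_G = (1 + 4·3 + 11)/6 = 24/6 = 4

Forward pass:
ES_A = 0; EF_A = 15
ES_B = 0; EF_B = 4
ES_C = 0; EF_C = 14
ES_D = 14; EF_D = 14+2 = 16
ES_E = 15; EF_E = 15+14 = 29
ES_F = 15; EF_F = 15+3 = 18
ES_G = max(EF_B=4, EF_D=16, EF_E=29, EF_F=18) = 29; EF_G = 29+4 = 33
Expected project duration μ = 33 days. Critical path: A → E → G.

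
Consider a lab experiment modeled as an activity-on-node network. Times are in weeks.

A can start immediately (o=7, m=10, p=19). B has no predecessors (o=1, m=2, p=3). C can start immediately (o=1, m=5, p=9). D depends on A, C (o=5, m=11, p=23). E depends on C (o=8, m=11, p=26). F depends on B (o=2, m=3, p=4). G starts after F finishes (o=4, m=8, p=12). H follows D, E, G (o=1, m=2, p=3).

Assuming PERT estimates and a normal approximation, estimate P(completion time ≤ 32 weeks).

te_A = (7 + 4·10 + 19)/6 = 66/6 = 11; σ²_A = ((19−7)/6)² = 4.000
te_B = (1 + 4·2 + 3)/6 = 12/6 = 2; σ²_B = ((3−1)/6)² = 0.111
te_C = (1 + 4·5 + 9)/6 = 30/6 = 5; σ²_C = ((9−1)/6)² = 1.778
te_D = (5 + 4·11 + 23)/6 = 72/6 = 12; σ²_D = ((23−5)/6)² = 9.000
te_E = (8 + 4·11 + 26)/6 = 78/6 = 13; σ²_E = ((26−8)/6)² = 9.000
te_F = (2 + 4·3 + 4)/6 = 18/6 = 3; σ²_F = ((4−2)/6)² = 0.111
te_G = (4 + 4·8 + 12)/6 = 48/6 = 8; σ²_G = ((12−4)/6)² = 1.778
te_H = (1 + 4·2 + 3)/6 = 12/6 = 2; σ²_H = ((3−1)/6)² = 0.111

Forward pass:
ES_A = 0; EF_A = 11
ES_B = 0; EF_B = 2
ES_C = 0; EF_C = 5
ES_D = max(EF_A=11, EF_C=5) = 11; EF_D = 11+12 = 23
ES_E = 5; EF_E = 5+13 = 18
ES_F = 2; EF_F = 2+3 = 5
ES_G = 5; EF_G = 5+8 = 13
ES_H = max(EF_D=23, EF_E=18, EF_G=13) = 23; EF_H = 23+2 = 25
Expected project duration μ = 25 weeks. Critical path: A → D → H.

Variance along critical path = 4.000 + 9.000 + 0.111 = 13.111; σ = √13.111 = 3.621 weeks.
Z = (32 − 25) / 3.621 = 1.933
P(T ≤ 32) = Φ(1.933) ≈ 0.973

0.973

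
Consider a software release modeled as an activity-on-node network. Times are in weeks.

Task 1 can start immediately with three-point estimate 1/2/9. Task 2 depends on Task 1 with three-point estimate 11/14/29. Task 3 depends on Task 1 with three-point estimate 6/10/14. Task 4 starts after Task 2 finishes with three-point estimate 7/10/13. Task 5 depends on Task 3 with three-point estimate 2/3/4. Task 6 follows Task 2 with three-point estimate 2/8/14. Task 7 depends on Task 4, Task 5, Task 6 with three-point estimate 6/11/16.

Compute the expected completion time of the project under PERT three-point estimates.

40 weeks

te_Task 1 = (1 + 4·2 + 9)/6 = 18/6 = 3
te_Task 2 = (11 + 4·14 + 29)/6 = 96/6 = 16
te_Task 3 = (6 + 4·10 + 14)/6 = 60/6 = 10
te_Task 4 = (7 + 4·10 + 13)/6 = 60/6 = 10
te_Task 5 = (2 + 4·3 + 4)/6 = 18/6 = 3
te_Task 6 = (2 + 4·8 + 14)/6 = 48/6 = 8
te_Task 7 = (6 + 4·11 + 16)/6 = 66/6 = 11

Forward pass:
ES_Task 1 = 0; EF_Task 1 = 3
ES_Task 2 = 3; EF_Task 2 = 3+16 = 19
ES_Task 3 = 3; EF_Task 3 = 3+10 = 13
ES_Task 4 = 19; EF_Task 4 = 19+10 = 29
ES_Task 5 = 13; EF_Task 5 = 13+3 = 16
ES_Task 6 = 19; EF_Task 6 = 19+8 = 27
ES_Task 7 = max(EF_Task 4=29, EF_Task 5=16, EF_Task 6=27) = 29; EF_Task 7 = 29+11 = 40
Expected project duration μ = 40 weeks. Critical path: Task 1 → Task 2 → Task 4 → Task 7.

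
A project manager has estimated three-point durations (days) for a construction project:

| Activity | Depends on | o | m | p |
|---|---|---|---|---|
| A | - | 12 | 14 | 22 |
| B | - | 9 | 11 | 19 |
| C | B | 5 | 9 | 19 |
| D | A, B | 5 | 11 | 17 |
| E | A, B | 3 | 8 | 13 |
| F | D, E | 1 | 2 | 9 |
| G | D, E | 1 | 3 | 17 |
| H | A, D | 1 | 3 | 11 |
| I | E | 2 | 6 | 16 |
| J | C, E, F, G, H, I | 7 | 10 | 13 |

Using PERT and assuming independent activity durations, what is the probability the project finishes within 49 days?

te_A = (12 + 4·14 + 22)/6 = 90/6 = 15; σ²_A = ((22−12)/6)² = 2.778
te_B = (9 + 4·11 + 19)/6 = 72/6 = 12; σ²_B = ((19−9)/6)² = 2.778
te_C = (5 + 4·9 + 19)/6 = 60/6 = 10; σ²_C = ((19−5)/6)² = 5.444
te_D = (5 + 4·11 + 17)/6 = 66/6 = 11; σ²_D = ((17−5)/6)² = 4.000
te_E = (3 + 4·8 + 13)/6 = 48/6 = 8; σ²_E = ((13−3)/6)² = 2.778
te_F = (1 + 4·2 + 9)/6 = 18/6 = 3; σ²_F = ((9−1)/6)² = 1.778
te_G = (1 + 4·3 + 17)/6 = 30/6 = 5; σ²_G = ((17−1)/6)² = 7.111
te_H = (1 + 4·3 + 11)/6 = 24/6 = 4; σ²_H = ((11−1)/6)² = 2.778
te_I = (2 + 4·6 + 16)/6 = 42/6 = 7; σ²_I = ((16−2)/6)² = 5.444
te_J = (7 + 4·10 + 13)/6 = 60/6 = 10; σ²_J = ((13−7)/6)² = 1.000

Forward pass:
ES_A = 0; EF_A = 15
ES_B = 0; EF_B = 12
ES_C = 12; EF_C = 12+10 = 22
ES_D = max(EF_A=15, EF_B=12) = 15; EF_D = 15+11 = 26
ES_E = max(EF_A=15, EF_B=12) = 15; EF_E = 15+8 = 23
ES_F = max(EF_D=26, EF_E=23) = 26; EF_F = 26+3 = 29
ES_G = max(EF_D=26, EF_E=23) = 26; EF_G = 26+5 = 31
ES_H = max(EF_A=15, EF_D=26) = 26; EF_H = 26+4 = 30
ES_I = 23; EF_I = 23+7 = 30
ES_J = max(EF_C=22, EF_E=23, EF_F=29, EF_G=31, EF_H=30, EF_I=30) = 31; EF_J = 31+10 = 41
Expected project duration μ = 41 days. Critical path: A → D → G → J.

Variance along critical path = 2.778 + 4.000 + 7.111 + 1.000 = 14.889; σ = √14.889 = 3.859 days.
Z = (49 − 41) / 3.859 = 2.073
P(T ≤ 49) = Φ(2.073) ≈ 0.981

0.981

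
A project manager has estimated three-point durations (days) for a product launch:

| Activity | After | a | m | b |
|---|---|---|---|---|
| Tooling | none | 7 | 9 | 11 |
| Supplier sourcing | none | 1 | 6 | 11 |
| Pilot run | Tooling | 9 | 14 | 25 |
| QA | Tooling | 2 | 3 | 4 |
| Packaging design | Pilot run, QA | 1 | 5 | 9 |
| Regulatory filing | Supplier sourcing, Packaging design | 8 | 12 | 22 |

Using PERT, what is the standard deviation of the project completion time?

te_Tooling = (7 + 4·9 + 11)/6 = 54/6 = 9; σ²_Tooling = ((11−7)/6)² = 0.444
te_Supplier sourcing = (1 + 4·6 + 11)/6 = 36/6 = 6; σ²_Supplier sourcing = ((11−1)/6)² = 2.778
te_Pilot run = (9 + 4·14 + 25)/6 = 90/6 = 15; σ²_Pilot run = ((25−9)/6)² = 7.111
te_QA = (2 + 4·3 + 4)/6 = 18/6 = 3; σ²_QA = ((4−2)/6)² = 0.111
te_Packaging design = (1 + 4·5 + 9)/6 = 30/6 = 5; σ²_Packaging design = ((9−1)/6)² = 1.778
te_Regulatory filing = (8 + 4·12 + 22)/6 = 78/6 = 13; σ²_Regulatory filing = ((22−8)/6)² = 5.444

Forward pass:
ES_Tooling = 0; EF_Tooling = 9
ES_Supplier sourcing = 0; EF_Supplier sourcing = 6
ES_Pilot run = 9; EF_Pilot run = 9+15 = 24
ES_QA = 9; EF_QA = 9+3 = 12
ES_Packaging design = max(EF_Pilot run=24, EF_QA=12) = 24; EF_Packaging design = 24+5 = 29
ES_Regulatory filing = max(EF_Supplier sourcing=6, EF_Packaging design=29) = 29; EF_Regulatory filing = 29+13 = 42
Expected project duration μ = 42 days. Critical path: Tooling → Pilot run → Packaging design → Regulatory filing.

Variance along critical path = 0.444 + 7.111 + 1.778 + 5.444 = 14.778
σ = √14.778 = 3.844 days

3.84 days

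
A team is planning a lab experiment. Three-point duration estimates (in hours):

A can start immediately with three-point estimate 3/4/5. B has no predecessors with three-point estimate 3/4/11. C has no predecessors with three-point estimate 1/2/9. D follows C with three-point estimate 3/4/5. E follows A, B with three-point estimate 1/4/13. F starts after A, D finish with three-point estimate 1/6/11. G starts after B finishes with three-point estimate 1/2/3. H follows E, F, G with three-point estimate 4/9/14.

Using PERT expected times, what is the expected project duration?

22 hours

te_A = (3 + 4·4 + 5)/6 = 24/6 = 4
te_B = (3 + 4·4 + 11)/6 = 30/6 = 5
te_C = (1 + 4·2 + 9)/6 = 18/6 = 3
te_D = (3 + 4·4 + 5)/6 = 24/6 = 4
te_E = (1 + 4·4 + 13)/6 = 30/6 = 5
te_F = (1 + 4·6 + 11)/6 = 36/6 = 6
te_G = (1 + 4·2 + 3)/6 = 12/6 = 2
te_H = (4 + 4·9 + 14)/6 = 54/6 = 9

Forward pass:
ES_A = 0; EF_A = 4
ES_B = 0; EF_B = 5
ES_C = 0; EF_C = 3
ES_D = 3; EF_D = 3+4 = 7
ES_E = max(EF_A=4, EF_B=5) = 5; EF_E = 5+5 = 10
ES_F = max(EF_A=4, EF_D=7) = 7; EF_F = 7+6 = 13
ES_G = 5; EF_G = 5+2 = 7
ES_H = max(EF_E=10, EF_F=13, EF_G=7) = 13; EF_H = 13+9 = 22
Expected project duration μ = 22 hours. Critical path: C → D → F → H.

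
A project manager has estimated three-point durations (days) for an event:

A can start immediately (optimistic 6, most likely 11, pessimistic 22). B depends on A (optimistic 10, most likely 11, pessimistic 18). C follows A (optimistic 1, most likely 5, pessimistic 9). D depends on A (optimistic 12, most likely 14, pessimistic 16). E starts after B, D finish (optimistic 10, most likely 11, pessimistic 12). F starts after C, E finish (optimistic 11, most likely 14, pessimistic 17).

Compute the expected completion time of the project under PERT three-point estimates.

te_A = (6 + 4·11 + 22)/6 = 72/6 = 12
te_B = (10 + 4·11 + 18)/6 = 72/6 = 12
te_C = (1 + 4·5 + 9)/6 = 30/6 = 5
te_D = (12 + 4·14 + 16)/6 = 84/6 = 14
te_E = (10 + 4·11 + 12)/6 = 66/6 = 11
te_F = (11 + 4·14 + 17)/6 = 84/6 = 14

Forward pass:
ES_A = 0; EF_A = 12
ES_B = 12; EF_B = 12+12 = 24
ES_C = 12; EF_C = 12+5 = 17
ES_D = 12; EF_D = 12+14 = 26
ES_E = max(EF_B=24, EF_D=26) = 26; EF_E = 26+11 = 37
ES_F = max(EF_C=17, EF_E=37) = 37; EF_F = 37+14 = 51
Expected project duration μ = 51 days. Critical path: A → D → E → F.

51 days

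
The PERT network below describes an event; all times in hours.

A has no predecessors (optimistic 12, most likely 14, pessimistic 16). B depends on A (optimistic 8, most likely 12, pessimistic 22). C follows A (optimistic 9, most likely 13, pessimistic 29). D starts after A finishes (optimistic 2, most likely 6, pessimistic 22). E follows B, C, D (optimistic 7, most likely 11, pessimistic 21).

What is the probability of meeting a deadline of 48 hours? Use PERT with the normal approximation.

te_A = (12 + 4·14 + 16)/6 = 84/6 = 14; σ²_A = ((16−12)/6)² = 0.444
te_B = (8 + 4·12 + 22)/6 = 78/6 = 13; σ²_B = ((22−8)/6)² = 5.444
te_C = (9 + 4·13 + 29)/6 = 90/6 = 15; σ²_C = ((29−9)/6)² = 11.111
te_D = (2 + 4·6 + 22)/6 = 48/6 = 8; σ²_D = ((22−2)/6)² = 11.111
te_E = (7 + 4·11 + 21)/6 = 72/6 = 12; σ²_E = ((21−7)/6)² = 5.444

Forward pass:
ES_A = 0; EF_A = 14
ES_B = 14; EF_B = 14+13 = 27
ES_C = 14; EF_C = 14+15 = 29
ES_D = 14; EF_D = 14+8 = 22
ES_E = max(EF_B=27, EF_C=29, EF_D=22) = 29; EF_E = 29+12 = 41
Expected project duration μ = 41 hours. Critical path: A → C → E.

Variance along critical path = 0.444 + 11.111 + 5.444 = 17.000; σ = √17.000 = 4.123 hours.
Z = (48 − 41) / 4.123 = 1.698
P(T ≤ 48) = Φ(1.698) ≈ 0.955

0.955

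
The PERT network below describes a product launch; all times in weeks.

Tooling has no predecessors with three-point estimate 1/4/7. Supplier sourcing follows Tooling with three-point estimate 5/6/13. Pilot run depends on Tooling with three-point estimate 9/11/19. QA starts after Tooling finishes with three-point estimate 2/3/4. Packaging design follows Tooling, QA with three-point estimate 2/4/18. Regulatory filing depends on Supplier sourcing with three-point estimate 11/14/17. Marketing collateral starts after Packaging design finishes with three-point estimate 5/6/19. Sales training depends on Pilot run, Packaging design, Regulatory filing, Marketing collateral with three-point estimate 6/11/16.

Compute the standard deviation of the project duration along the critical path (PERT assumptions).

2.56 weeks

te_Tooling = (1 + 4·4 + 7)/6 = 24/6 = 4; σ²_Tooling = ((7−1)/6)² = 1.000
te_Supplier sourcing = (5 + 4·6 + 13)/6 = 42/6 = 7; σ²_Supplier sourcing = ((13−5)/6)² = 1.778
te_Pilot run = (9 + 4·11 + 19)/6 = 72/6 = 12; σ²_Pilot run = ((19−9)/6)² = 2.778
te_QA = (2 + 4·3 + 4)/6 = 18/6 = 3; σ²_QA = ((4−2)/6)² = 0.111
te_Packaging design = (2 + 4·4 + 18)/6 = 36/6 = 6; σ²_Packaging design = ((18−2)/6)² = 7.111
te_Regulatory filing = (11 + 4·14 + 17)/6 = 84/6 = 14; σ²_Regulatory filing = ((17−11)/6)² = 1.000
te_Marketing collateral = (5 + 4·6 + 19)/6 = 48/6 = 8; σ²_Marketing collateral = ((19−5)/6)² = 5.444
te_Sales training = (6 + 4·11 + 16)/6 = 66/6 = 11; σ²_Sales training = ((16−6)/6)² = 2.778

Forward pass:
ES_Tooling = 0; EF_Tooling = 4
ES_Supplier sourcing = 4; EF_Supplier sourcing = 4+7 = 11
ES_Pilot run = 4; EF_Pilot run = 4+12 = 16
ES_QA = 4; EF_QA = 4+3 = 7
ES_Packaging design = max(EF_Tooling=4, EF_QA=7) = 7; EF_Packaging design = 7+6 = 13
ES_Regulatory filing = 11; EF_Regulatory filing = 11+14 = 25
ES_Marketing collateral = 13; EF_Marketing collateral = 13+8 = 21
ES_Sales training = max(EF_Pilot run=16, EF_Packaging design=13, EF_Regulatory filing=25, EF_Marketing collateral=21) = 25; EF_Sales training = 25+11 = 36
Expected project duration μ = 36 weeks. Critical path: Tooling → Supplier sourcing → Regulatory filing → Sales training.

Variance along critical path = 1.000 + 1.778 + 1.000 + 2.778 = 6.556
σ = √6.556 = 2.560 weeks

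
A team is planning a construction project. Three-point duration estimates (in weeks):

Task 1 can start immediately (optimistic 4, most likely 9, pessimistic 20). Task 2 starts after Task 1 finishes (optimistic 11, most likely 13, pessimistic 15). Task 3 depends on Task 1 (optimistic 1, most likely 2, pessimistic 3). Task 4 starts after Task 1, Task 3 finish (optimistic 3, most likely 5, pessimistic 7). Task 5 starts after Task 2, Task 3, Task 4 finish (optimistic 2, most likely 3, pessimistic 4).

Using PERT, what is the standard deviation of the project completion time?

te_Task 1 = (4 + 4·9 + 20)/6 = 60/6 = 10; σ²_Task 1 = ((20−4)/6)² = 7.111
te_Task 2 = (11 + 4·13 + 15)/6 = 78/6 = 13; σ²_Task 2 = ((15−11)/6)² = 0.444
te_Task 3 = (1 + 4·2 + 3)/6 = 12/6 = 2; σ²_Task 3 = ((3−1)/6)² = 0.111
te_Task 4 = (3 + 4·5 + 7)/6 = 30/6 = 5; σ²_Task 4 = ((7−3)/6)² = 0.444
te_Task 5 = (2 + 4·3 + 4)/6 = 18/6 = 3; σ²_Task 5 = ((4−2)/6)² = 0.111

Forward pass:
ES_Task 1 = 0; EF_Task 1 = 10
ES_Task 2 = 10; EF_Task 2 = 10+13 = 23
ES_Task 3 = 10; EF_Task 3 = 10+2 = 12
ES_Task 4 = max(EF_Task 1=10, EF_Task 3=12) = 12; EF_Task 4 = 12+5 = 17
ES_Task 5 = max(EF_Task 2=23, EF_Task 3=12, EF_Task 4=17) = 23; EF_Task 5 = 23+3 = 26
Expected project duration μ = 26 weeks. Critical path: Task 1 → Task 2 → Task 5.

Variance along critical path = 7.111 + 0.444 + 0.111 = 7.667
σ = √7.667 = 2.769 weeks

2.77 weeks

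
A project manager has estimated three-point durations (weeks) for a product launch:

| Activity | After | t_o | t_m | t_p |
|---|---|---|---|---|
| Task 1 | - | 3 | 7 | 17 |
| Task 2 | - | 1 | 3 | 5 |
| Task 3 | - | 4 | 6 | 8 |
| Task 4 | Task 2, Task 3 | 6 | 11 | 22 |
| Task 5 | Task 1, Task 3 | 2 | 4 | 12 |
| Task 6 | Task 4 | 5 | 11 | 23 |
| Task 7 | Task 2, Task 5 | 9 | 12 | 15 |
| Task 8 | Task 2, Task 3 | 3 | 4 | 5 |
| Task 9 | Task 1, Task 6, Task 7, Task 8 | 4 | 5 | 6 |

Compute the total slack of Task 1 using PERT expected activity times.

5 weeks

te_Task 1 = (3 + 4·7 + 17)/6 = 48/6 = 8
te_Task 2 = (1 + 4·3 + 5)/6 = 18/6 = 3
te_Task 3 = (4 + 4·6 + 8)/6 = 36/6 = 6
te_Task 4 = (6 + 4·11 + 22)/6 = 72/6 = 12
te_Task 5 = (2 + 4·4 + 12)/6 = 30/6 = 5
te_Task 6 = (5 + 4·11 + 23)/6 = 72/6 = 12
te_Task 7 = (9 + 4·12 + 15)/6 = 72/6 = 12
te_Task 8 = (3 + 4·4 + 5)/6 = 24/6 = 4
te_Task 9 = (4 + 4·5 + 6)/6 = 30/6 = 5

Forward pass:
ES_Task 1 = 0; EF_Task 1 = 8
ES_Task 2 = 0; EF_Task 2 = 3
ES_Task 3 = 0; EF_Task 3 = 6
ES_Task 4 = max(EF_Task 2=3, EF_Task 3=6) = 6; EF_Task 4 = 6+12 = 18
ES_Task 5 = max(EF_Task 1=8, EF_Task 3=6) = 8; EF_Task 5 = 8+5 = 13
ES_Task 6 = 18; EF_Task 6 = 18+12 = 30
ES_Task 7 = max(EF_Task 2=3, EF_Task 5=13) = 13; EF_Task 7 = 13+12 = 25
ES_Task 8 = max(EF_Task 2=3, EF_Task 3=6) = 6; EF_Task 8 = 6+4 = 10
ES_Task 9 = max(EF_Task 1=8, EF_Task 6=30, EF_Task 7=25, EF_Task 8=10) = 30; EF_Task 9 = 30+5 = 35
Expected project duration μ = 35 weeks. Critical path: Task 3 → Task 4 → Task 6 → Task 9.

Backward pass:
LF_Task 9 = 35; LS_Task 9 = 35−5 = 30
LF_Task 8 = LS_Task 9 = 30; LS_Task 8 = 30−4 = 26
LF_Task 7 = LS_Task 9 = 30; LS_Task 7 = 30−12 = 18
LF_Task 6 = LS_Task 9 = 30; LS_Task 6 = 30−12 = 18
LF_Task 5 = LS_Task 7 = 18; LS_Task 5 = 18−5 = 13
LF_Task 4 = LS_Task 6 = 18; LS_Task 4 = 18−12 = 6
LF_Task 3 = min(LS_Task 4=6, LS_Task 5=13, LS_Task 8=26) = 6; LS_Task 3 = 6−6 = 0
LF_Task 2 = min(LS_Task 4=6, LS_Task 7=18, LS_Task 8=26) = 6; LS_Task 2 = 6−3 = 3
LF_Task 1 = min(LS_Task 5=13, LS_Task 9=30) = 13; LS_Task 1 = 13−8 = 5
Slack_Task 1 = LS_Task 1 − ES_Task 1 = 5 − 0 = 5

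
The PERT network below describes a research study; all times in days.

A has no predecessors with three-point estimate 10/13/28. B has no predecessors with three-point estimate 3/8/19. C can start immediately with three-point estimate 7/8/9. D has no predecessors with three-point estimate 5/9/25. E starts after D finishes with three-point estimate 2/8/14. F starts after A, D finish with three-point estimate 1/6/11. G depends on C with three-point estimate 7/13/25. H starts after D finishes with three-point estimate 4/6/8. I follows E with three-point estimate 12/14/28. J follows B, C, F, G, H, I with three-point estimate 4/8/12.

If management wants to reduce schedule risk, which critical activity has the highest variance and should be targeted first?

te_A = (10 + 4·13 + 28)/6 = 90/6 = 15; σ²_A = ((28−10)/6)² = 9.000
te_B = (3 + 4·8 + 19)/6 = 54/6 = 9; σ²_B = ((19−3)/6)² = 7.111
te_C = (7 + 4·8 + 9)/6 = 48/6 = 8; σ²_C = ((9−7)/6)² = 0.111
te_D = (5 + 4·9 + 25)/6 = 66/6 = 11; σ²_D = ((25−5)/6)² = 11.111
te_E = (2 + 4·8 + 14)/6 = 48/6 = 8; σ²_E = ((14−2)/6)² = 4.000
te_F = (1 + 4·6 + 11)/6 = 36/6 = 6; σ²_F = ((11−1)/6)² = 2.778
te_G = (7 + 4·13 + 25)/6 = 84/6 = 14; σ²_G = ((25−7)/6)² = 9.000
te_H = (4 + 4·6 + 8)/6 = 36/6 = 6; σ²_H = ((8−4)/6)² = 0.444
te_I = (12 + 4·14 + 28)/6 = 96/6 = 16; σ²_I = ((28−12)/6)² = 7.111
te_J = (4 + 4·8 + 12)/6 = 48/6 = 8; σ²_J = ((12−4)/6)² = 1.778

Forward pass:
ES_A = 0; EF_A = 15
ES_B = 0; EF_B = 9
ES_C = 0; EF_C = 8
ES_D = 0; EF_D = 11
ES_E = 11; EF_E = 11+8 = 19
ES_F = max(EF_A=15, EF_D=11) = 15; EF_F = 15+6 = 21
ES_G = 8; EF_G = 8+14 = 22
ES_H = 11; EF_H = 11+6 = 17
ES_I = 19; EF_I = 19+16 = 35
ES_J = max(EF_B=9, EF_C=8, EF_F=21, EF_G=22, EF_H=17, EF_I=35) = 35; EF_J = 35+8 = 43
Expected project duration μ = 43 days. Critical path: D → E → I → J.

Variances on critical path: σ²_D=11.111, σ²_E=4.000, σ²_I=7.111, σ²_J=1.778.
Largest is σ²_D = 11.111.

D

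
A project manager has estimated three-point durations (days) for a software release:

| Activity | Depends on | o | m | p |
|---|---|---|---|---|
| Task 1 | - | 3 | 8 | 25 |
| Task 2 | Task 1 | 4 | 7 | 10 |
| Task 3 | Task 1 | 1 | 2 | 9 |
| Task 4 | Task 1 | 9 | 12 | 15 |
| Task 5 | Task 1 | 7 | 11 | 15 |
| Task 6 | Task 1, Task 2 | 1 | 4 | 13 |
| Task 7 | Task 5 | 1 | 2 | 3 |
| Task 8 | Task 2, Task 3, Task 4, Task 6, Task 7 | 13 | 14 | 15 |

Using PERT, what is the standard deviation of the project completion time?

te_Task 1 = (3 + 4·8 + 25)/6 = 60/6 = 10; σ²_Task 1 = ((25−3)/6)² = 13.444
te_Task 2 = (4 + 4·7 + 10)/6 = 42/6 = 7; σ²_Task 2 = ((10−4)/6)² = 1.000
te_Task 3 = (1 + 4·2 + 9)/6 = 18/6 = 3; σ²_Task 3 = ((9−1)/6)² = 1.778
te_Task 4 = (9 + 4·12 + 15)/6 = 72/6 = 12; σ²_Task 4 = ((15−9)/6)² = 1.000
te_Task 5 = (7 + 4·11 + 15)/6 = 66/6 = 11; σ²_Task 5 = ((15−7)/6)² = 1.778
te_Task 6 = (1 + 4·4 + 13)/6 = 30/6 = 5; σ²_Task 6 = ((13−1)/6)² = 4.000
te_Task 7 = (1 + 4·2 + 3)/6 = 12/6 = 2; σ²_Task 7 = ((3−1)/6)² = 0.111
te_Task 8 = (13 + 4·14 + 15)/6 = 84/6 = 14; σ²_Task 8 = ((15−13)/6)² = 0.111

Forward pass:
ES_Task 1 = 0; EF_Task 1 = 10
ES_Task 2 = 10; EF_Task 2 = 10+7 = 17
ES_Task 3 = 10; EF_Task 3 = 10+3 = 13
ES_Task 4 = 10; EF_Task 4 = 10+12 = 22
ES_Task 5 = 10; EF_Task 5 = 10+11 = 21
ES_Task 6 = max(EF_Task 1=10, EF_Task 2=17) = 17; EF_Task 6 = 17+5 = 22
ES_Task 7 = 21; EF_Task 7 = 21+2 = 23
ES_Task 8 = max(EF_Task 2=17, EF_Task 3=13, EF_Task 4=22, EF_Task 6=22, EF_Task 7=23) = 23; EF_Task 8 = 23+14 = 37
Expected project duration μ = 37 days. Critical path: Task 1 → Task 5 → Task 7 → Task 8.

Variance along critical path = 13.444 + 1.778 + 0.111 + 0.111 = 15.444
σ = √15.444 = 3.930 days

3.93 days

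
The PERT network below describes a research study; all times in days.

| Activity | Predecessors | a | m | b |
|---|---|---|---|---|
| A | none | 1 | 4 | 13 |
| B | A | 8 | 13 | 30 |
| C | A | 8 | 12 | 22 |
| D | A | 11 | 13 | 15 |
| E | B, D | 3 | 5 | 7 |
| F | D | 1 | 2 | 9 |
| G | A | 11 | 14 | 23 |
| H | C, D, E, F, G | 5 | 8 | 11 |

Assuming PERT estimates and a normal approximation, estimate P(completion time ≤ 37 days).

0.821

te_A = (1 + 4·4 + 13)/6 = 30/6 = 5; σ²_A = ((13−1)/6)² = 4.000
te_B = (8 + 4·13 + 30)/6 = 90/6 = 15; σ²_B = ((30−8)/6)² = 13.444
te_C = (8 + 4·12 + 22)/6 = 78/6 = 13; σ²_C = ((22−8)/6)² = 5.444
te_D = (11 + 4·13 + 15)/6 = 78/6 = 13; σ²_D = ((15−11)/6)² = 0.444
te_E = (3 + 4·5 + 7)/6 = 30/6 = 5; σ²_E = ((7−3)/6)² = 0.444
te_F = (1 + 4·2 + 9)/6 = 18/6 = 3; σ²_F = ((9−1)/6)² = 1.778
te_G = (11 + 4·14 + 23)/6 = 90/6 = 15; σ²_G = ((23−11)/6)² = 4.000
te_H = (5 + 4·8 + 11)/6 = 48/6 = 8; σ²_H = ((11−5)/6)² = 1.000

Forward pass:
ES_A = 0; EF_A = 5
ES_B = 5; EF_B = 5+15 = 20
ES_C = 5; EF_C = 5+13 = 18
ES_D = 5; EF_D = 5+13 = 18
ES_E = max(EF_B=20, EF_D=18) = 20; EF_E = 20+5 = 25
ES_F = 18; EF_F = 18+3 = 21
ES_G = 5; EF_G = 5+15 = 20
ES_H = max(EF_C=18, EF_D=18, EF_E=25, EF_F=21, EF_G=20) = 25; EF_H = 25+8 = 33
Expected project duration μ = 33 days. Critical path: A → B → E → H.

Variance along critical path = 4.000 + 13.444 + 0.444 + 1.000 = 18.889; σ = √18.889 = 4.346 days.
Z = (37 − 33) / 4.346 = 0.920
P(T ≤ 37) = Φ(0.920) ≈ 0.821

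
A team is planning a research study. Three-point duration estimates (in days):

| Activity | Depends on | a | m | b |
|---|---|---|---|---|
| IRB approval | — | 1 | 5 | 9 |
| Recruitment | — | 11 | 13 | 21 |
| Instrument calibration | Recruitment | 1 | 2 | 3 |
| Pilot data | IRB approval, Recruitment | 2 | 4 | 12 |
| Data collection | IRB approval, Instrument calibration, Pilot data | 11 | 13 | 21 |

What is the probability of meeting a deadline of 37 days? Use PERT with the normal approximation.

0.917

te_IRB approval = (1 + 4·5 + 9)/6 = 30/6 = 5; σ²_IRB approval = ((9−1)/6)² = 1.778
te_Recruitment = (11 + 4·13 + 21)/6 = 84/6 = 14; σ²_Recruitment = ((21−11)/6)² = 2.778
te_Instrument calibration = (1 + 4·2 + 3)/6 = 12/6 = 2; σ²_Instrument calibration = ((3−1)/6)² = 0.111
te_Pilot data = (2 + 4·4 + 12)/6 = 30/6 = 5; σ²_Pilot data = ((12−2)/6)² = 2.778
te_Data collection = (11 + 4·13 + 21)/6 = 84/6 = 14; σ²_Data collection = ((21−11)/6)² = 2.778

Forward pass:
ES_IRB approval = 0; EF_IRB approval = 5
ES_Recruitment = 0; EF_Recruitment = 14
ES_Instrument calibration = 14; EF_Instrument calibration = 14+2 = 16
ES_Pilot data = max(EF_IRB approval=5, EF_Recruitment=14) = 14; EF_Pilot data = 14+5 = 19
ES_Data collection = max(EF_IRB approval=5, EF_Instrument calibration=16, EF_Pilot data=19) = 19; EF_Data collection = 19+14 = 33
Expected project duration μ = 33 days. Critical path: Recruitment → Pilot data → Data collection.

Variance along critical path = 2.778 + 2.778 + 2.778 = 8.333; σ = √8.333 = 2.887 days.
Z = (37 − 33) / 2.887 = 1.386
P(T ≤ 37) = Φ(1.386) ≈ 0.917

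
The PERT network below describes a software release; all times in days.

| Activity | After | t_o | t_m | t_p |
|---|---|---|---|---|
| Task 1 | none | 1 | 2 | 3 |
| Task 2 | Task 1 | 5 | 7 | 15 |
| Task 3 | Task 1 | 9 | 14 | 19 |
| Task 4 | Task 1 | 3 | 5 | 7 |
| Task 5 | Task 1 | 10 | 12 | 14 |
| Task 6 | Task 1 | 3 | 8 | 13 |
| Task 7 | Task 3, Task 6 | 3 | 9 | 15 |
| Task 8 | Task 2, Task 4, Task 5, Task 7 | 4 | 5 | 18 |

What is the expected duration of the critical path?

te_Task 1 = (1 + 4·2 + 3)/6 = 12/6 = 2
te_Task 2 = (5 + 4·7 + 15)/6 = 48/6 = 8
te_Task 3 = (9 + 4·14 + 19)/6 = 84/6 = 14
te_Task 4 = (3 + 4·5 + 7)/6 = 30/6 = 5
te_Task 5 = (10 + 4·12 + 14)/6 = 72/6 = 12
te_Task 6 = (3 + 4·8 + 13)/6 = 48/6 = 8
te_Task 7 = (3 + 4·9 + 15)/6 = 54/6 = 9
te_Task 8 = (4 + 4·5 + 18)/6 = 42/6 = 7

Forward pass:
ES_Task 1 = 0; EF_Task 1 = 2
ES_Task 2 = 2; EF_Task 2 = 2+8 = 10
ES_Task 3 = 2; EF_Task 3 = 2+14 = 16
ES_Task 4 = 2; EF_Task 4 = 2+5 = 7
ES_Task 5 = 2; EF_Task 5 = 2+12 = 14
ES_Task 6 = 2; EF_Task 6 = 2+8 = 10
ES_Task 7 = max(EF_Task 3=16, EF_Task 6=10) = 16; EF_Task 7 = 16+9 = 25
ES_Task 8 = max(EF_Task 2=10, EF_Task 4=7, EF_Task 5=14, EF_Task 7=25) = 25; EF_Task 8 = 25+7 = 32
Expected project duration μ = 32 days. Critical path: Task 1 → Task 3 → Task 7 → Task 8.

32 days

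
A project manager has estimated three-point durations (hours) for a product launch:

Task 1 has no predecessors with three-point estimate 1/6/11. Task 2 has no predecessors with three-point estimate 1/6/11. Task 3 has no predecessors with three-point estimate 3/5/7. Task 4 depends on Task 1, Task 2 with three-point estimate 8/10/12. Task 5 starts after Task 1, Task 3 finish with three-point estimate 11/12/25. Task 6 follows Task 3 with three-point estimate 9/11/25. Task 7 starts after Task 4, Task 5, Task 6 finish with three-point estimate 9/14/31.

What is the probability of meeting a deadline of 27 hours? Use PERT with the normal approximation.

te_Task 1 = (1 + 4·6 + 11)/6 = 36/6 = 6; σ²_Task 1 = ((11−1)/6)² = 2.778
te_Task 2 = (1 + 4·6 + 11)/6 = 36/6 = 6; σ²_Task 2 = ((11−1)/6)² = 2.778
te_Task 3 = (3 + 4·5 + 7)/6 = 30/6 = 5; σ²_Task 3 = ((7−3)/6)² = 0.444
te_Task 4 = (8 + 4·10 + 12)/6 = 60/6 = 10; σ²_Task 4 = ((12−8)/6)² = 0.444
te_Task 5 = (11 + 4·12 + 25)/6 = 84/6 = 14; σ²_Task 5 = ((25−11)/6)² = 5.444
te_Task 6 = (9 + 4·11 + 25)/6 = 78/6 = 13; σ²_Task 6 = ((25−9)/6)² = 7.111
te_Task 7 = (9 + 4·14 + 31)/6 = 96/6 = 16; σ²_Task 7 = ((31−9)/6)² = 13.444

Forward pass:
ES_Task 1 = 0; EF_Task 1 = 6
ES_Task 2 = 0; EF_Task 2 = 6
ES_Task 3 = 0; EF_Task 3 = 5
ES_Task 4 = max(EF_Task 1=6, EF_Task 2=6) = 6; EF_Task 4 = 6+10 = 16
ES_Task 5 = max(EF_Task 1=6, EF_Task 3=5) = 6; EF_Task 5 = 6+14 = 20
ES_Task 6 = 5; EF_Task 6 = 5+13 = 18
ES_Task 7 = max(EF_Task 4=16, EF_Task 5=20, EF_Task 6=18) = 20; EF_Task 7 = 20+16 = 36
Expected project duration μ = 36 hours. Critical path: Task 1 → Task 5 → Task 7.

Variance along critical path = 2.778 + 5.444 + 13.444 = 21.667; σ = √21.667 = 4.655 hours.
Z = (27 − 36) / 4.655 = -1.934
P(T ≤ 27) = Φ(-1.934) ≈ 0.027

0.027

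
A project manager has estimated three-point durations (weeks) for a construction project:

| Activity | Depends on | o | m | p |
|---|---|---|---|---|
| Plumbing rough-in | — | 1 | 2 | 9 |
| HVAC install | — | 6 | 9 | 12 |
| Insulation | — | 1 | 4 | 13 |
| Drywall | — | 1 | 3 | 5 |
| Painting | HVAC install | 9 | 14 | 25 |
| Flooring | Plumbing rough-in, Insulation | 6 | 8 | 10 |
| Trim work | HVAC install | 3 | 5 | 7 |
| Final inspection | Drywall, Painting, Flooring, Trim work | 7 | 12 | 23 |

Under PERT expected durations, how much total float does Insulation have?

te_Plumbing rough-in = (1 + 4·2 + 9)/6 = 18/6 = 3
te_HVAC install = (6 + 4·9 + 12)/6 = 54/6 = 9
te_Insulation = (1 + 4·4 + 13)/6 = 30/6 = 5
te_Drywall = (1 + 4·3 + 5)/6 = 18/6 = 3
te_Painting = (9 + 4·14 + 25)/6 = 90/6 = 15
te_Flooring = (6 + 4·8 + 10)/6 = 48/6 = 8
te_Trim work = (3 + 4·5 + 7)/6 = 30/6 = 5
te_Final inspection = (7 + 4·12 + 23)/6 = 78/6 = 13

Forward pass:
ES_Plumbing rough-in = 0; EF_Plumbing rough-in = 3
ES_HVAC install = 0; EF_HVAC install = 9
ES_Insulation = 0; EF_Insulation = 5
ES_Drywall = 0; EF_Drywall = 3
ES_Painting = 9; EF_Painting = 9+15 = 24
ES_Flooring = max(EF_Plumbing rough-in=3, EF_Insulation=5) = 5; EF_Flooring = 5+8 = 13
ES_Trim work = 9; EF_Trim work = 9+5 = 14
ES_Final inspection = max(EF_Drywall=3, EF_Painting=24, EF_Flooring=13, EF_Trim work=14) = 24; EF_Final inspection = 24+13 = 37
Expected project duration μ = 37 weeks. Critical path: HVAC install → Painting → Final inspection.

Backward pass:
LF_Final inspection = 37; LS_Final inspection = 37−13 = 24
LF_Trim work = LS_Final inspection = 24; LS_Trim work = 24−5 = 19
LF_Flooring = LS_Final inspection = 24; LS_Flooring = 24−8 = 16
LF_Painting = LS_Final inspection = 24; LS_Painting = 24−15 = 9
LF_Drywall = LS_Final inspection = 24; LS_Drywall = 24−3 = 21
LF_Insulation = LS_Flooring = 16; LS_Insulation = 16−5 = 11
LF_HVAC install = min(LS_Painting=9, LS_Trim work=19) = 9; LS_HVAC install = 9−9 = 0
LF_Plumbing rough-in = LS_Flooring = 16; LS_Plumbing rough-in = 16−3 = 13
Slack_Insulation = LS_Insulation − ES_Insulation = 11 − 0 = 11

11 weeks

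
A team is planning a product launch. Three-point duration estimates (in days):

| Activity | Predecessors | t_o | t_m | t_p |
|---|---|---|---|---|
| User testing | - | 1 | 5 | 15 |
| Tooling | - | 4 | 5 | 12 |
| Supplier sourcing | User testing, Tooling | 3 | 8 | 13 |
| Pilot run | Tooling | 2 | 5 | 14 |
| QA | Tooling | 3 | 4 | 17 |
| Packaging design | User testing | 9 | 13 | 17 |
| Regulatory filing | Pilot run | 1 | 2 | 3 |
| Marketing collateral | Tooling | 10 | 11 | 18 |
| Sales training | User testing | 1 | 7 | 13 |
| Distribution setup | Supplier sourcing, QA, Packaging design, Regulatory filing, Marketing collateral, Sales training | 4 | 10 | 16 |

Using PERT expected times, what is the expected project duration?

te_User testing = (1 + 4·5 + 15)/6 = 36/6 = 6
te_Tooling = (4 + 4·5 + 12)/6 = 36/6 = 6
te_Supplier sourcing = (3 + 4·8 + 13)/6 = 48/6 = 8
te_Pilot run = (2 + 4·5 + 14)/6 = 36/6 = 6
te_QA = (3 + 4·4 + 17)/6 = 36/6 = 6
te_Packaging design = (9 + 4·13 + 17)/6 = 78/6 = 13
te_Regulatory filing = (1 + 4·2 + 3)/6 = 12/6 = 2
te_Marketing collateral = (10 + 4·11 + 18)/6 = 72/6 = 12
te_Sales training = (1 + 4·7 + 13)/6 = 42/6 = 7
te_Distribution setup = (4 + 4·10 + 16)/6 = 60/6 = 10

Forward pass:
ES_User testing = 0; EF_User testing = 6
ES_Tooling = 0; EF_Tooling = 6
ES_Supplier sourcing = max(EF_User testing=6, EF_Tooling=6) = 6; EF_Supplier sourcing = 6+8 = 14
ES_Pilot run = 6; EF_Pilot run = 6+6 = 12
ES_QA = 6; EF_QA = 6+6 = 12
ES_Packaging design = 6; EF_Packaging design = 6+13 = 19
ES_Regulatory filing = 12; EF_Regulatory filing = 12+2 = 14
ES_Marketing collateral = 6; EF_Marketing collateral = 6+12 = 18
ES_Sales training = 6; EF_Sales training = 6+7 = 13
ES_Distribution setup = max(EF_Supplier sourcing=14, EF_QA=12, EF_Packaging design=19, EF_Regulatory filing=14, EF_Marketing collateral=18, EF_Sales training=13) = 19; EF_Distribution setup = 19+10 = 29
Expected project duration μ = 29 days. Critical path: User testing → Packaging design → Distribution setup.

29 days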